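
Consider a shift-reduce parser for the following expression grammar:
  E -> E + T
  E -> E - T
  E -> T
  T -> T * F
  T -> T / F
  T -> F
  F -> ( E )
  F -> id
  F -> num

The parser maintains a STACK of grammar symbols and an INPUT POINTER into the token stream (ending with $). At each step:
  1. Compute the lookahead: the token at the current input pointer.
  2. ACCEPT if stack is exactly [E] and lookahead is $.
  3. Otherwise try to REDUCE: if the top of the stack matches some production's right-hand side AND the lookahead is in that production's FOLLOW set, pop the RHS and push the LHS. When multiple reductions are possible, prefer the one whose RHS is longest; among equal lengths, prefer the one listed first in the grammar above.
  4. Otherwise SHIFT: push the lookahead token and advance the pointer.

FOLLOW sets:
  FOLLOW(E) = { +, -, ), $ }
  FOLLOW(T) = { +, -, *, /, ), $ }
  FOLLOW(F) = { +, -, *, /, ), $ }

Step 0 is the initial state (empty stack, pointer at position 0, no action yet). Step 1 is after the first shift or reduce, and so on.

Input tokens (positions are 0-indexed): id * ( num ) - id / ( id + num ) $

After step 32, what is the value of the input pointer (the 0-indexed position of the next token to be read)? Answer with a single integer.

Step 1: shift id. Stack=[id] ptr=1 lookahead=* remaining=[* ( num ) - id / ( id + num ) $]
Step 2: reduce F->id. Stack=[F] ptr=1 lookahead=* remaining=[* ( num ) - id / ( id + num ) $]
Step 3: reduce T->F. Stack=[T] ptr=1 lookahead=* remaining=[* ( num ) - id / ( id + num ) $]
Step 4: shift *. Stack=[T *] ptr=2 lookahead=( remaining=[( num ) - id / ( id + num ) $]
Step 5: shift (. Stack=[T * (] ptr=3 lookahead=num remaining=[num ) - id / ( id + num ) $]
Step 6: shift num. Stack=[T * ( num] ptr=4 lookahead=) remaining=[) - id / ( id + num ) $]
Step 7: reduce F->num. Stack=[T * ( F] ptr=4 lookahead=) remaining=[) - id / ( id + num ) $]
Step 8: reduce T->F. Stack=[T * ( T] ptr=4 lookahead=) remaining=[) - id / ( id + num ) $]
Step 9: reduce E->T. Stack=[T * ( E] ptr=4 lookahead=) remaining=[) - id / ( id + num ) $]
Step 10: shift ). Stack=[T * ( E )] ptr=5 lookahead=- remaining=[- id / ( id + num ) $]
Step 11: reduce F->( E ). Stack=[T * F] ptr=5 lookahead=- remaining=[- id / ( id + num ) $]
Step 12: reduce T->T * F. Stack=[T] ptr=5 lookahead=- remaining=[- id / ( id + num ) $]
Step 13: reduce E->T. Stack=[E] ptr=5 lookahead=- remaining=[- id / ( id + num ) $]
Step 14: shift -. Stack=[E -] ptr=6 lookahead=id remaining=[id / ( id + num ) $]
Step 15: shift id. Stack=[E - id] ptr=7 lookahead=/ remaining=[/ ( id + num ) $]
Step 16: reduce F->id. Stack=[E - F] ptr=7 lookahead=/ remaining=[/ ( id + num ) $]
Step 17: reduce T->F. Stack=[E - T] ptr=7 lookahead=/ remaining=[/ ( id + num ) $]
Step 18: shift /. Stack=[E - T /] ptr=8 lookahead=( remaining=[( id + num ) $]
Step 19: shift (. Stack=[E - T / (] ptr=9 lookahead=id remaining=[id + num ) $]
Step 20: shift id. Stack=[E - T / ( id] ptr=10 lookahead=+ remaining=[+ num ) $]
Step 21: reduce F->id. Stack=[E - T / ( F] ptr=10 lookahead=+ remaining=[+ num ) $]
Step 22: reduce T->F. Stack=[E - T / ( T] ptr=10 lookahead=+ remaining=[+ num ) $]
Step 23: reduce E->T. Stack=[E - T / ( E] ptr=10 lookahead=+ remaining=[+ num ) $]
Step 24: shift +. Stack=[E - T / ( E +] ptr=11 lookahead=num remaining=[num ) $]
Step 25: shift num. Stack=[E - T / ( E + num] ptr=12 lookahead=) remaining=[) $]
Step 26: reduce F->num. Stack=[E - T / ( E + F] ptr=12 lookahead=) remaining=[) $]
Step 27: reduce T->F. Stack=[E - T / ( E + T] ptr=12 lookahead=) remaining=[) $]
Step 28: reduce E->E + T. Stack=[E - T / ( E] ptr=12 lookahead=) remaining=[) $]
Step 29: shift ). Stack=[E - T / ( E )] ptr=13 lookahead=$ remaining=[$]
Step 30: reduce F->( E ). Stack=[E - T / F] ptr=13 lookahead=$ remaining=[$]
Step 31: reduce T->T / F. Stack=[E - T] ptr=13 lookahead=$ remaining=[$]
Step 32: reduce E->E - T. Stack=[E] ptr=13 lookahead=$ remaining=[$]

Answer: 13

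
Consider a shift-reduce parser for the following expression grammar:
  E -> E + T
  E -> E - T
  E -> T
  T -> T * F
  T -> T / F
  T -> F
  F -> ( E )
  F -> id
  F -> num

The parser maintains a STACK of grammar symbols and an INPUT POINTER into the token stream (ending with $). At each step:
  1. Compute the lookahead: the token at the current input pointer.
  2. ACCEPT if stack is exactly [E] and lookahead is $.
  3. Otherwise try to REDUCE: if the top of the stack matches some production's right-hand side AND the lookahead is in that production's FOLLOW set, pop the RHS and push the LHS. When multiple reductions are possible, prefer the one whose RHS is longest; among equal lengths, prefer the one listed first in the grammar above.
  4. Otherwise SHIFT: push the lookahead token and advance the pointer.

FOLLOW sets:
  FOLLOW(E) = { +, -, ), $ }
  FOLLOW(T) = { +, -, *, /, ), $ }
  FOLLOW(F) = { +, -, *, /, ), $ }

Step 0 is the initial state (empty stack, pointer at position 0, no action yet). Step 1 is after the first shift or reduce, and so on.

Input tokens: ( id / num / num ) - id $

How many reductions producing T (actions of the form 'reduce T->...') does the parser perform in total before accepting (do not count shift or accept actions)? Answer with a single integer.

Answer: 5

Derivation:
Step 1: shift (. Stack=[(] ptr=1 lookahead=id remaining=[id / num / num ) - id $]
Step 2: shift id. Stack=[( id] ptr=2 lookahead=/ remaining=[/ num / num ) - id $]
Step 3: reduce F->id. Stack=[( F] ptr=2 lookahead=/ remaining=[/ num / num ) - id $]
Step 4: reduce T->F. Stack=[( T] ptr=2 lookahead=/ remaining=[/ num / num ) - id $]
Step 5: shift /. Stack=[( T /] ptr=3 lookahead=num remaining=[num / num ) - id $]
Step 6: shift num. Stack=[( T / num] ptr=4 lookahead=/ remaining=[/ num ) - id $]
Step 7: reduce F->num. Stack=[( T / F] ptr=4 lookahead=/ remaining=[/ num ) - id $]
Step 8: reduce T->T / F. Stack=[( T] ptr=4 lookahead=/ remaining=[/ num ) - id $]
Step 9: shift /. Stack=[( T /] ptr=5 lookahead=num remaining=[num ) - id $]
Step 10: shift num. Stack=[( T / num] ptr=6 lookahead=) remaining=[) - id $]
Step 11: reduce F->num. Stack=[( T / F] ptr=6 lookahead=) remaining=[) - id $]
Step 12: reduce T->T / F. Stack=[( T] ptr=6 lookahead=) remaining=[) - id $]
Step 13: reduce E->T. Stack=[( E] ptr=6 lookahead=) remaining=[) - id $]
Step 14: shift ). Stack=[( E )] ptr=7 lookahead=- remaining=[- id $]
Step 15: reduce F->( E ). Stack=[F] ptr=7 lookahead=- remaining=[- id $]
Step 16: reduce T->F. Stack=[T] ptr=7 lookahead=- remaining=[- id $]
Step 17: reduce E->T. Stack=[E] ptr=7 lookahead=- remaining=[- id $]
Step 18: shift -. Stack=[E -] ptr=8 lookahead=id remaining=[id $]
Step 19: shift id. Stack=[E - id] ptr=9 lookahead=$ remaining=[$]
Step 20: reduce F->id. Stack=[E - F] ptr=9 lookahead=$ remaining=[$]
Step 21: reduce T->F. Stack=[E - T] ptr=9 lookahead=$ remaining=[$]
Step 22: reduce E->E - T. Stack=[E] ptr=9 lookahead=$ remaining=[$]
Step 23: accept. Stack=[E] ptr=9 lookahead=$ remaining=[$]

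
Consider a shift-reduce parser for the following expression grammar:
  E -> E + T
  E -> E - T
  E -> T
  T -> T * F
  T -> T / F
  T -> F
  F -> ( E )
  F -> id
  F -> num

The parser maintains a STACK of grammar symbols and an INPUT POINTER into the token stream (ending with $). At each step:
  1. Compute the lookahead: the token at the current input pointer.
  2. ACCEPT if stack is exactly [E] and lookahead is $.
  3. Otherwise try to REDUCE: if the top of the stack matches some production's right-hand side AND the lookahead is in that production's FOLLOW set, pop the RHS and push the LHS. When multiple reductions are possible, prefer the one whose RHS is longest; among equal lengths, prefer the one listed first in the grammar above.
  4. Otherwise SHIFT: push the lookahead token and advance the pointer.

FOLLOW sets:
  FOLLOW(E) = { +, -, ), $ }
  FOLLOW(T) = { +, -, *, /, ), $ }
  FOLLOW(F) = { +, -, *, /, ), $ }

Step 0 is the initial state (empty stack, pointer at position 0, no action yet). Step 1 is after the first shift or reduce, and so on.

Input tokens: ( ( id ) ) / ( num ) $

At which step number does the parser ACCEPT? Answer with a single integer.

Answer: 24

Derivation:
Step 1: shift (. Stack=[(] ptr=1 lookahead=( remaining=[( id ) ) / ( num ) $]
Step 2: shift (. Stack=[( (] ptr=2 lookahead=id remaining=[id ) ) / ( num ) $]
Step 3: shift id. Stack=[( ( id] ptr=3 lookahead=) remaining=[) ) / ( num ) $]
Step 4: reduce F->id. Stack=[( ( F] ptr=3 lookahead=) remaining=[) ) / ( num ) $]
Step 5: reduce T->F. Stack=[( ( T] ptr=3 lookahead=) remaining=[) ) / ( num ) $]
Step 6: reduce E->T. Stack=[( ( E] ptr=3 lookahead=) remaining=[) ) / ( num ) $]
Step 7: shift ). Stack=[( ( E )] ptr=4 lookahead=) remaining=[) / ( num ) $]
Step 8: reduce F->( E ). Stack=[( F] ptr=4 lookahead=) remaining=[) / ( num ) $]
Step 9: reduce T->F. Stack=[( T] ptr=4 lookahead=) remaining=[) / ( num ) $]
Step 10: reduce E->T. Stack=[( E] ptr=4 lookahead=) remaining=[) / ( num ) $]
Step 11: shift ). Stack=[( E )] ptr=5 lookahead=/ remaining=[/ ( num ) $]
Step 12: reduce F->( E ). Stack=[F] ptr=5 lookahead=/ remaining=[/ ( num ) $]
Step 13: reduce T->F. Stack=[T] ptr=5 lookahead=/ remaining=[/ ( num ) $]
Step 14: shift /. Stack=[T /] ptr=6 lookahead=( remaining=[( num ) $]
Step 15: shift (. Stack=[T / (] ptr=7 lookahead=num remaining=[num ) $]
Step 16: shift num. Stack=[T / ( num] ptr=8 lookahead=) remaining=[) $]
Step 17: reduce F->num. Stack=[T / ( F] ptr=8 lookahead=) remaining=[) $]
Step 18: reduce T->F. Stack=[T / ( T] ptr=8 lookahead=) remaining=[) $]
Step 19: reduce E->T. Stack=[T / ( E] ptr=8 lookahead=) remaining=[) $]
Step 20: shift ). Stack=[T / ( E )] ptr=9 lookahead=$ remaining=[$]
Step 21: reduce F->( E ). Stack=[T / F] ptr=9 lookahead=$ remaining=[$]
Step 22: reduce T->T / F. Stack=[T] ptr=9 lookahead=$ remaining=[$]
Step 23: reduce E->T. Stack=[E] ptr=9 lookahead=$ remaining=[$]
Step 24: accept. Stack=[E] ptr=9 lookahead=$ remaining=[$]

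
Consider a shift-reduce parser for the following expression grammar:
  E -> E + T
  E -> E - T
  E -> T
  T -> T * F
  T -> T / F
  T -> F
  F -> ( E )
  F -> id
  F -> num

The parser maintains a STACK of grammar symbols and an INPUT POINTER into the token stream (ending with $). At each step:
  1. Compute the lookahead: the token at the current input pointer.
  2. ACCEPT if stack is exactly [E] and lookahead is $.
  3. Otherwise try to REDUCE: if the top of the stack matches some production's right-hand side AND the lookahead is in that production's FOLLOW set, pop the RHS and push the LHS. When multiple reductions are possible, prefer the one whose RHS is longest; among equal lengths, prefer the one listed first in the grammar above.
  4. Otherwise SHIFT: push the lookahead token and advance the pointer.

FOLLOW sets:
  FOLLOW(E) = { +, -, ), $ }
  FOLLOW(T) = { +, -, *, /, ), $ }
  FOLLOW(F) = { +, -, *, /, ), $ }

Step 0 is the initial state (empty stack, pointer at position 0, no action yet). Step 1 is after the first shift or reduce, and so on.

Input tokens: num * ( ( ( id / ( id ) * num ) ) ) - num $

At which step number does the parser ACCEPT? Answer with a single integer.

Step 1: shift num. Stack=[num] ptr=1 lookahead=* remaining=[* ( ( ( id / ( id ) * num ) ) ) - num $]
Step 2: reduce F->num. Stack=[F] ptr=1 lookahead=* remaining=[* ( ( ( id / ( id ) * num ) ) ) - num $]
Step 3: reduce T->F. Stack=[T] ptr=1 lookahead=* remaining=[* ( ( ( id / ( id ) * num ) ) ) - num $]
Step 4: shift *. Stack=[T *] ptr=2 lookahead=( remaining=[( ( ( id / ( id ) * num ) ) ) - num $]
Step 5: shift (. Stack=[T * (] ptr=3 lookahead=( remaining=[( ( id / ( id ) * num ) ) ) - num $]
Step 6: shift (. Stack=[T * ( (] ptr=4 lookahead=( remaining=[( id / ( id ) * num ) ) ) - num $]
Step 7: shift (. Stack=[T * ( ( (] ptr=5 lookahead=id remaining=[id / ( id ) * num ) ) ) - num $]
Step 8: shift id. Stack=[T * ( ( ( id] ptr=6 lookahead=/ remaining=[/ ( id ) * num ) ) ) - num $]
Step 9: reduce F->id. Stack=[T * ( ( ( F] ptr=6 lookahead=/ remaining=[/ ( id ) * num ) ) ) - num $]
Step 10: reduce T->F. Stack=[T * ( ( ( T] ptr=6 lookahead=/ remaining=[/ ( id ) * num ) ) ) - num $]
Step 11: shift /. Stack=[T * ( ( ( T /] ptr=7 lookahead=( remaining=[( id ) * num ) ) ) - num $]
Step 12: shift (. Stack=[T * ( ( ( T / (] ptr=8 lookahead=id remaining=[id ) * num ) ) ) - num $]
Step 13: shift id. Stack=[T * ( ( ( T / ( id] ptr=9 lookahead=) remaining=[) * num ) ) ) - num $]
Step 14: reduce F->id. Stack=[T * ( ( ( T / ( F] ptr=9 lookahead=) remaining=[) * num ) ) ) - num $]
Step 15: reduce T->F. Stack=[T * ( ( ( T / ( T] ptr=9 lookahead=) remaining=[) * num ) ) ) - num $]
Step 16: reduce E->T. Stack=[T * ( ( ( T / ( E] ptr=9 lookahead=) remaining=[) * num ) ) ) - num $]
Step 17: shift ). Stack=[T * ( ( ( T / ( E )] ptr=10 lookahead=* remaining=[* num ) ) ) - num $]
Step 18: reduce F->( E ). Stack=[T * ( ( ( T / F] ptr=10 lookahead=* remaining=[* num ) ) ) - num $]
Step 19: reduce T->T / F. Stack=[T * ( ( ( T] ptr=10 lookahead=* remaining=[* num ) ) ) - num $]
Step 20: shift *. Stack=[T * ( ( ( T *] ptr=11 lookahead=num remaining=[num ) ) ) - num $]
Step 21: shift num. Stack=[T * ( ( ( T * num] ptr=12 lookahead=) remaining=[) ) ) - num $]
Step 22: reduce F->num. Stack=[T * ( ( ( T * F] ptr=12 lookahead=) remaining=[) ) ) - num $]
Step 23: reduce T->T * F. Stack=[T * ( ( ( T] ptr=12 lookahead=) remaining=[) ) ) - num $]
Step 24: reduce E->T. Stack=[T * ( ( ( E] ptr=12 lookahead=) remaining=[) ) ) - num $]
Step 25: shift ). Stack=[T * ( ( ( E )] ptr=13 lookahead=) remaining=[) ) - num $]
Step 26: reduce F->( E ). Stack=[T * ( ( F] ptr=13 lookahead=) remaining=[) ) - num $]
Step 27: reduce T->F. Stack=[T * ( ( T] ptr=13 lookahead=) remaining=[) ) - num $]
Step 28: reduce E->T. Stack=[T * ( ( E] ptr=13 lookahead=) remaining=[) ) - num $]
Step 29: shift ). Stack=[T * ( ( E )] ptr=14 lookahead=) remaining=[) - num $]
Step 30: reduce F->( E ). Stack=[T * ( F] ptr=14 lookahead=) remaining=[) - num $]
Step 31: reduce T->F. Stack=[T * ( T] ptr=14 lookahead=) remaining=[) - num $]
Step 32: reduce E->T. Stack=[T * ( E] ptr=14 lookahead=) remaining=[) - num $]
Step 33: shift ). Stack=[T * ( E )] ptr=15 lookahead=- remaining=[- num $]
Step 34: reduce F->( E ). Stack=[T * F] ptr=15 lookahead=- remaining=[- num $]
Step 35: reduce T->T * F. Stack=[T] ptr=15 lookahead=- remaining=[- num $]
Step 36: reduce E->T. Stack=[E] ptr=15 lookahead=- remaining=[- num $]
Step 37: shift -. Stack=[E -] ptr=16 lookahead=num remaining=[num $]
Step 38: shift num. Stack=[E - num] ptr=17 lookahead=$ remaining=[$]
Step 39: reduce F->num. Stack=[E - F] ptr=17 lookahead=$ remaining=[$]
Step 40: reduce T->F. Stack=[E - T] ptr=17 lookahead=$ remaining=[$]
Step 41: reduce E->E - T. Stack=[E] ptr=17 lookahead=$ remaining=[$]
Step 42: accept. Stack=[E] ptr=17 lookahead=$ remaining=[$]

Answer: 42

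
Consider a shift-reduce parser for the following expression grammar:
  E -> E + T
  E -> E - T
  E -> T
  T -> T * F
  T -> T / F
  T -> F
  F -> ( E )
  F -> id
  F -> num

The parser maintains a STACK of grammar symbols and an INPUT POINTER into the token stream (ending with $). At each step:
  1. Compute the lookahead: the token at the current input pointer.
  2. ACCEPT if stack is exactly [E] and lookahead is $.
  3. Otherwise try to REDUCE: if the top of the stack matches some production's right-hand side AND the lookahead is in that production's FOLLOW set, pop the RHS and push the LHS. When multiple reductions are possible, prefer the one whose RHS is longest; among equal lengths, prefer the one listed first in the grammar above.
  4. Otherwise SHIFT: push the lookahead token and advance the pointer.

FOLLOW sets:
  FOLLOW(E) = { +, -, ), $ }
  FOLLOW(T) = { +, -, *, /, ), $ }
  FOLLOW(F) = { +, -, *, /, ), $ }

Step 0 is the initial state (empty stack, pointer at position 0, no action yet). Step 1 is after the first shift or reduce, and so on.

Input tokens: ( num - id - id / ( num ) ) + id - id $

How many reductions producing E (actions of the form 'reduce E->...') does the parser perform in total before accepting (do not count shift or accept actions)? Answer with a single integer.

Answer: 7

Derivation:
Step 1: shift (. Stack=[(] ptr=1 lookahead=num remaining=[num - id - id / ( num ) ) + id - id $]
Step 2: shift num. Stack=[( num] ptr=2 lookahead=- remaining=[- id - id / ( num ) ) + id - id $]
Step 3: reduce F->num. Stack=[( F] ptr=2 lookahead=- remaining=[- id - id / ( num ) ) + id - id $]
Step 4: reduce T->F. Stack=[( T] ptr=2 lookahead=- remaining=[- id - id / ( num ) ) + id - id $]
Step 5: reduce E->T. Stack=[( E] ptr=2 lookahead=- remaining=[- id - id / ( num ) ) + id - id $]
Step 6: shift -. Stack=[( E -] ptr=3 lookahead=id remaining=[id - id / ( num ) ) + id - id $]
Step 7: shift id. Stack=[( E - id] ptr=4 lookahead=- remaining=[- id / ( num ) ) + id - id $]
Step 8: reduce F->id. Stack=[( E - F] ptr=4 lookahead=- remaining=[- id / ( num ) ) + id - id $]
Step 9: reduce T->F. Stack=[( E - T] ptr=4 lookahead=- remaining=[- id / ( num ) ) + id - id $]
Step 10: reduce E->E - T. Stack=[( E] ptr=4 lookahead=- remaining=[- id / ( num ) ) + id - id $]
Step 11: shift -. Stack=[( E -] ptr=5 lookahead=id remaining=[id / ( num ) ) + id - id $]
Step 12: shift id. Stack=[( E - id] ptr=6 lookahead=/ remaining=[/ ( num ) ) + id - id $]
Step 13: reduce F->id. Stack=[( E - F] ptr=6 lookahead=/ remaining=[/ ( num ) ) + id - id $]
Step 14: reduce T->F. Stack=[( E - T] ptr=6 lookahead=/ remaining=[/ ( num ) ) + id - id $]
Step 15: shift /. Stack=[( E - T /] ptr=7 lookahead=( remaining=[( num ) ) + id - id $]
Step 16: shift (. Stack=[( E - T / (] ptr=8 lookahead=num remaining=[num ) ) + id - id $]
Step 17: shift num. Stack=[( E - T / ( num] ptr=9 lookahead=) remaining=[) ) + id - id $]
Step 18: reduce F->num. Stack=[( E - T / ( F] ptr=9 lookahead=) remaining=[) ) + id - id $]
Step 19: reduce T->F. Stack=[( E - T / ( T] ptr=9 lookahead=) remaining=[) ) + id - id $]
Step 20: reduce E->T. Stack=[( E - T / ( E] ptr=9 lookahead=) remaining=[) ) + id - id $]
Step 21: shift ). Stack=[( E - T / ( E )] ptr=10 lookahead=) remaining=[) + id - id $]
Step 22: reduce F->( E ). Stack=[( E - T / F] ptr=10 lookahead=) remaining=[) + id - id $]
Step 23: reduce T->T / F. Stack=[( E - T] ptr=10 lookahead=) remaining=[) + id - id $]
Step 24: reduce E->E - T. Stack=[( E] ptr=10 lookahead=) remaining=[) + id - id $]
Step 25: shift ). Stack=[( E )] ptr=11 lookahead=+ remaining=[+ id - id $]
Step 26: reduce F->( E ). Stack=[F] ptr=11 lookahead=+ remaining=[+ id - id $]
Step 27: reduce T->F. Stack=[T] ptr=11 lookahead=+ remaining=[+ id - id $]
Step 28: reduce E->T. Stack=[E] ptr=11 lookahead=+ remaining=[+ id - id $]
Step 29: shift +. Stack=[E +] ptr=12 lookahead=id remaining=[id - id $]
Step 30: shift id. Stack=[E + id] ptr=13 lookahead=- remaining=[- id $]
Step 31: reduce F->id. Stack=[E + F] ptr=13 lookahead=- remaining=[- id $]
Step 32: reduce T->F. Stack=[E + T] ptr=13 lookahead=- remaining=[- id $]
Step 33: reduce E->E + T. Stack=[E] ptr=13 lookahead=- remaining=[- id $]
Step 34: shift -. Stack=[E -] ptr=14 lookahead=id remaining=[id $]
Step 35: shift id. Stack=[E - id] ptr=15 lookahead=$ remaining=[$]
Step 36: reduce F->id. Stack=[E - F] ptr=15 lookahead=$ remaining=[$]
Step 37: reduce T->F. Stack=[E - T] ptr=15 lookahead=$ remaining=[$]
Step 38: reduce E->E - T. Stack=[E] ptr=15 lookahead=$ remaining=[$]
Step 39: accept. Stack=[E] ptr=15 lookahead=$ remaining=[$]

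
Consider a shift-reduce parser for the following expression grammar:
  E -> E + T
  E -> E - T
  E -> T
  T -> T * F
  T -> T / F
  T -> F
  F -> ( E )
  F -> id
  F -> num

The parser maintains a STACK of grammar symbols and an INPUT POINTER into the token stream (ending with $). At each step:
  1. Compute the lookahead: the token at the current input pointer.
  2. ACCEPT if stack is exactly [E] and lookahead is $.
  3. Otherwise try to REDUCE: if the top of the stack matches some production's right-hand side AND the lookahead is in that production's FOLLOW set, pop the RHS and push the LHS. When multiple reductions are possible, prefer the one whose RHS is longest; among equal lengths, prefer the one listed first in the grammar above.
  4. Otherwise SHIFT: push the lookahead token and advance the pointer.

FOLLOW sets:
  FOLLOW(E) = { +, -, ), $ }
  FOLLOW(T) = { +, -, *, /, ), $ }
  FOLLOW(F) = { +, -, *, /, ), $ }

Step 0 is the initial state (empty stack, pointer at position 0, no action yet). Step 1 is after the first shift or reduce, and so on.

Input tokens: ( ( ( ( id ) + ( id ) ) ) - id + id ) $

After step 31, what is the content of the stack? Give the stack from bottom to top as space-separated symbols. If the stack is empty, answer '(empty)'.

Answer: ( E -

Derivation:
Step 1: shift (. Stack=[(] ptr=1 lookahead=( remaining=[( ( ( id ) + ( id ) ) ) - id + id ) $]
Step 2: shift (. Stack=[( (] ptr=2 lookahead=( remaining=[( ( id ) + ( id ) ) ) - id + id ) $]
Step 3: shift (. Stack=[( ( (] ptr=3 lookahead=( remaining=[( id ) + ( id ) ) ) - id + id ) $]
Step 4: shift (. Stack=[( ( ( (] ptr=4 lookahead=id remaining=[id ) + ( id ) ) ) - id + id ) $]
Step 5: shift id. Stack=[( ( ( ( id] ptr=5 lookahead=) remaining=[) + ( id ) ) ) - id + id ) $]
Step 6: reduce F->id. Stack=[( ( ( ( F] ptr=5 lookahead=) remaining=[) + ( id ) ) ) - id + id ) $]
Step 7: reduce T->F. Stack=[( ( ( ( T] ptr=5 lookahead=) remaining=[) + ( id ) ) ) - id + id ) $]
Step 8: reduce E->T. Stack=[( ( ( ( E] ptr=5 lookahead=) remaining=[) + ( id ) ) ) - id + id ) $]
Step 9: shift ). Stack=[( ( ( ( E )] ptr=6 lookahead=+ remaining=[+ ( id ) ) ) - id + id ) $]
Step 10: reduce F->( E ). Stack=[( ( ( F] ptr=6 lookahead=+ remaining=[+ ( id ) ) ) - id + id ) $]
Step 11: reduce T->F. Stack=[( ( ( T] ptr=6 lookahead=+ remaining=[+ ( id ) ) ) - id + id ) $]
Step 12: reduce E->T. Stack=[( ( ( E] ptr=6 lookahead=+ remaining=[+ ( id ) ) ) - id + id ) $]
Step 13: shift +. Stack=[( ( ( E +] ptr=7 lookahead=( remaining=[( id ) ) ) - id + id ) $]
Step 14: shift (. Stack=[( ( ( E + (] ptr=8 lookahead=id remaining=[id ) ) ) - id + id ) $]
Step 15: shift id. Stack=[( ( ( E + ( id] ptr=9 lookahead=) remaining=[) ) ) - id + id ) $]
Step 16: reduce F->id. Stack=[( ( ( E + ( F] ptr=9 lookahead=) remaining=[) ) ) - id + id ) $]
Step 17: reduce T->F. Stack=[( ( ( E + ( T] ptr=9 lookahead=) remaining=[) ) ) - id + id ) $]
Step 18: reduce E->T. Stack=[( ( ( E + ( E] ptr=9 lookahead=) remaining=[) ) ) - id + id ) $]
Step 19: shift ). Stack=[( ( ( E + ( E )] ptr=10 lookahead=) remaining=[) ) - id + id ) $]
Step 20: reduce F->( E ). Stack=[( ( ( E + F] ptr=10 lookahead=) remaining=[) ) - id + id ) $]
Step 21: reduce T->F. Stack=[( ( ( E + T] ptr=10 lookahead=) remaining=[) ) - id + id ) $]
Step 22: reduce E->E + T. Stack=[( ( ( E] ptr=10 lookahead=) remaining=[) ) - id + id ) $]
Step 23: shift ). Stack=[( ( ( E )] ptr=11 lookahead=) remaining=[) - id + id ) $]
Step 24: reduce F->( E ). Stack=[( ( F] ptr=11 lookahead=) remaining=[) - id + id ) $]
Step 25: reduce T->F. Stack=[( ( T] ptr=11 lookahead=) remaining=[) - id + id ) $]
Step 26: reduce E->T. Stack=[( ( E] ptr=11 lookahead=) remaining=[) - id + id ) $]
Step 27: shift ). Stack=[( ( E )] ptr=12 lookahead=- remaining=[- id + id ) $]
Step 28: reduce F->( E ). Stack=[( F] ptr=12 lookahead=- remaining=[- id + id ) $]
Step 29: reduce T->F. Stack=[( T] ptr=12 lookahead=- remaining=[- id + id ) $]
Step 30: reduce E->T. Stack=[( E] ptr=12 lookahead=- remaining=[- id + id ) $]
Step 31: shift -. Stack=[( E -] ptr=13 lookahead=id remaining=[id + id ) $]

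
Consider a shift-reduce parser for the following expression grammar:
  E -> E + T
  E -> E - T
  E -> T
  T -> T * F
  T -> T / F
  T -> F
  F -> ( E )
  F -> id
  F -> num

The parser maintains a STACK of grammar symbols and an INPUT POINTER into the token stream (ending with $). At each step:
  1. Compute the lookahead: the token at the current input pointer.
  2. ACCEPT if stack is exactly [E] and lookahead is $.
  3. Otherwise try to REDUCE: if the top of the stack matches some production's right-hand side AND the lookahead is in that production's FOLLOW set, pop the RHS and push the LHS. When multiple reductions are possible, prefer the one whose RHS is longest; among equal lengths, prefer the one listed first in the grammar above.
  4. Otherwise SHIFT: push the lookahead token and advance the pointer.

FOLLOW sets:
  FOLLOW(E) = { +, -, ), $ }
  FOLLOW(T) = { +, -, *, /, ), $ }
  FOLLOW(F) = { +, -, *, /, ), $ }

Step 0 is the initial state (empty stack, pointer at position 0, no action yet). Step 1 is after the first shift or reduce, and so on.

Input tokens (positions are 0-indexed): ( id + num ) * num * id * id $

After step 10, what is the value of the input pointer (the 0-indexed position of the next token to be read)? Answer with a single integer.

Answer: 4

Derivation:
Step 1: shift (. Stack=[(] ptr=1 lookahead=id remaining=[id + num ) * num * id * id $]
Step 2: shift id. Stack=[( id] ptr=2 lookahead=+ remaining=[+ num ) * num * id * id $]
Step 3: reduce F->id. Stack=[( F] ptr=2 lookahead=+ remaining=[+ num ) * num * id * id $]
Step 4: reduce T->F. Stack=[( T] ptr=2 lookahead=+ remaining=[+ num ) * num * id * id $]
Step 5: reduce E->T. Stack=[( E] ptr=2 lookahead=+ remaining=[+ num ) * num * id * id $]
Step 6: shift +. Stack=[( E +] ptr=3 lookahead=num remaining=[num ) * num * id * id $]
Step 7: shift num. Stack=[( E + num] ptr=4 lookahead=) remaining=[) * num * id * id $]
Step 8: reduce F->num. Stack=[( E + F] ptr=4 lookahead=) remaining=[) * num * id * id $]
Step 9: reduce T->F. Stack=[( E + T] ptr=4 lookahead=) remaining=[) * num * id * id $]
Step 10: reduce E->E + T. Stack=[( E] ptr=4 lookahead=) remaining=[) * num * id * id $]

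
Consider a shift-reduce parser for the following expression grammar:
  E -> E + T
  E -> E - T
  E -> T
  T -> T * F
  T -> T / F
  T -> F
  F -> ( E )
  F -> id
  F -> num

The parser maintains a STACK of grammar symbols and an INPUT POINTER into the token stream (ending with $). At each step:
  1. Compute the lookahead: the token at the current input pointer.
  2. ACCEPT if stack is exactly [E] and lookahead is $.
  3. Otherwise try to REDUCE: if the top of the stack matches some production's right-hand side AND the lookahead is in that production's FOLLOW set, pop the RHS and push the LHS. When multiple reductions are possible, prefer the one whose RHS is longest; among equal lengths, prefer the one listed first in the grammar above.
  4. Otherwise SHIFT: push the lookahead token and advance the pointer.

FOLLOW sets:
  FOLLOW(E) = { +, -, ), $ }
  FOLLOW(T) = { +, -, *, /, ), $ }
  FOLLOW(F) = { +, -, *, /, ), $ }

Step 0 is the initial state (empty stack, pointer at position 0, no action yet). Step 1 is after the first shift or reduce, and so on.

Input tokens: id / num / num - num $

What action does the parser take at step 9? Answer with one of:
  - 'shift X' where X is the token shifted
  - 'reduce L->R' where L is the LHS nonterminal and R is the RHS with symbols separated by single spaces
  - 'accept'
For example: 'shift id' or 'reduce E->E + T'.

Step 1: shift id. Stack=[id] ptr=1 lookahead=/ remaining=[/ num / num - num $]
Step 2: reduce F->id. Stack=[F] ptr=1 lookahead=/ remaining=[/ num / num - num $]
Step 3: reduce T->F. Stack=[T] ptr=1 lookahead=/ remaining=[/ num / num - num $]
Step 4: shift /. Stack=[T /] ptr=2 lookahead=num remaining=[num / num - num $]
Step 5: shift num. Stack=[T / num] ptr=3 lookahead=/ remaining=[/ num - num $]
Step 6: reduce F->num. Stack=[T / F] ptr=3 lookahead=/ remaining=[/ num - num $]
Step 7: reduce T->T / F. Stack=[T] ptr=3 lookahead=/ remaining=[/ num - num $]
Step 8: shift /. Stack=[T /] ptr=4 lookahead=num remaining=[num - num $]
Step 9: shift num. Stack=[T / num] ptr=5 lookahead=- remaining=[- num $]

Answer: shift num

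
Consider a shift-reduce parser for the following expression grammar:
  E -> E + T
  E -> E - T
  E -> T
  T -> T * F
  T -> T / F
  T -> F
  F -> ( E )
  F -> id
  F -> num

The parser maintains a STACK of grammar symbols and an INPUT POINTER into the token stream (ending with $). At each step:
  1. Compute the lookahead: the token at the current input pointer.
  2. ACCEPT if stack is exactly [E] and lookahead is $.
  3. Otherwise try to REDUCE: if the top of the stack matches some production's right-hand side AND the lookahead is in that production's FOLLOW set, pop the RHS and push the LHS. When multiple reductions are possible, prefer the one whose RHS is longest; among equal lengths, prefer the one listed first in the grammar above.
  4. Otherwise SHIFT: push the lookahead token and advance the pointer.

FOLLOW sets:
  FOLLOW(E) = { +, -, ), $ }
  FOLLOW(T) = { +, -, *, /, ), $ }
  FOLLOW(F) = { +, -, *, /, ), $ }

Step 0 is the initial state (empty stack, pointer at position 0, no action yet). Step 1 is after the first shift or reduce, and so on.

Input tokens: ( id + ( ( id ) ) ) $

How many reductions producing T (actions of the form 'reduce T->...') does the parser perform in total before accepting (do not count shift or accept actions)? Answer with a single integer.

Step 1: shift (. Stack=[(] ptr=1 lookahead=id remaining=[id + ( ( id ) ) ) $]
Step 2: shift id. Stack=[( id] ptr=2 lookahead=+ remaining=[+ ( ( id ) ) ) $]
Step 3: reduce F->id. Stack=[( F] ptr=2 lookahead=+ remaining=[+ ( ( id ) ) ) $]
Step 4: reduce T->F. Stack=[( T] ptr=2 lookahead=+ remaining=[+ ( ( id ) ) ) $]
Step 5: reduce E->T. Stack=[( E] ptr=2 lookahead=+ remaining=[+ ( ( id ) ) ) $]
Step 6: shift +. Stack=[( E +] ptr=3 lookahead=( remaining=[( ( id ) ) ) $]
Step 7: shift (. Stack=[( E + (] ptr=4 lookahead=( remaining=[( id ) ) ) $]
Step 8: shift (. Stack=[( E + ( (] ptr=5 lookahead=id remaining=[id ) ) ) $]
Step 9: shift id. Stack=[( E + ( ( id] ptr=6 lookahead=) remaining=[) ) ) $]
Step 10: reduce F->id. Stack=[( E + ( ( F] ptr=6 lookahead=) remaining=[) ) ) $]
Step 11: reduce T->F. Stack=[( E + ( ( T] ptr=6 lookahead=) remaining=[) ) ) $]
Step 12: reduce E->T. Stack=[( E + ( ( E] ptr=6 lookahead=) remaining=[) ) ) $]
Step 13: shift ). Stack=[( E + ( ( E )] ptr=7 lookahead=) remaining=[) ) $]
Step 14: reduce F->( E ). Stack=[( E + ( F] ptr=7 lookahead=) remaining=[) ) $]
Step 15: reduce T->F. Stack=[( E + ( T] ptr=7 lookahead=) remaining=[) ) $]
Step 16: reduce E->T. Stack=[( E + ( E] ptr=7 lookahead=) remaining=[) ) $]
Step 17: shift ). Stack=[( E + ( E )] ptr=8 lookahead=) remaining=[) $]
Step 18: reduce F->( E ). Stack=[( E + F] ptr=8 lookahead=) remaining=[) $]
Step 19: reduce T->F. Stack=[( E + T] ptr=8 lookahead=) remaining=[) $]
Step 20: reduce E->E + T. Stack=[( E] ptr=8 lookahead=) remaining=[) $]
Step 21: shift ). Stack=[( E )] ptr=9 lookahead=$ remaining=[$]
Step 22: reduce F->( E ). Stack=[F] ptr=9 lookahead=$ remaining=[$]
Step 23: reduce T->F. Stack=[T] ptr=9 lookahead=$ remaining=[$]
Step 24: reduce E->T. Stack=[E] ptr=9 lookahead=$ remaining=[$]
Step 25: accept. Stack=[E] ptr=9 lookahead=$ remaining=[$]

Answer: 5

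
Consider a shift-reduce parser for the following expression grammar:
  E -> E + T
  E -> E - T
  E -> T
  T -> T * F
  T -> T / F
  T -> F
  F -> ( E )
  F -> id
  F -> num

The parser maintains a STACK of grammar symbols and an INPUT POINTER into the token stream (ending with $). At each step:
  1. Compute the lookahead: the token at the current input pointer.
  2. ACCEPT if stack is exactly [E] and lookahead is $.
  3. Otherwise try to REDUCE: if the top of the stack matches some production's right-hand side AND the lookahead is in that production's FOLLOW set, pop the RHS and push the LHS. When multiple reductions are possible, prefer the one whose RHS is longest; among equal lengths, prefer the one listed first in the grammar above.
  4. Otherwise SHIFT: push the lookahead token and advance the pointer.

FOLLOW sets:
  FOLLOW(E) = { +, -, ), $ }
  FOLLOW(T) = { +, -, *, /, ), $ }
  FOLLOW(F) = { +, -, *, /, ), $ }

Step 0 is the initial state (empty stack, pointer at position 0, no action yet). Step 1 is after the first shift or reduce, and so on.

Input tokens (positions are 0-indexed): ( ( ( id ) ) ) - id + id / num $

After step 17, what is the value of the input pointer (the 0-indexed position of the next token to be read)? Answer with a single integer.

Step 1: shift (. Stack=[(] ptr=1 lookahead=( remaining=[( ( id ) ) ) - id + id / num $]
Step 2: shift (. Stack=[( (] ptr=2 lookahead=( remaining=[( id ) ) ) - id + id / num $]
Step 3: shift (. Stack=[( ( (] ptr=3 lookahead=id remaining=[id ) ) ) - id + id / num $]
Step 4: shift id. Stack=[( ( ( id] ptr=4 lookahead=) remaining=[) ) ) - id + id / num $]
Step 5: reduce F->id. Stack=[( ( ( F] ptr=4 lookahead=) remaining=[) ) ) - id + id / num $]
Step 6: reduce T->F. Stack=[( ( ( T] ptr=4 lookahead=) remaining=[) ) ) - id + id / num $]
Step 7: reduce E->T. Stack=[( ( ( E] ptr=4 lookahead=) remaining=[) ) ) - id + id / num $]
Step 8: shift ). Stack=[( ( ( E )] ptr=5 lookahead=) remaining=[) ) - id + id / num $]
Step 9: reduce F->( E ). Stack=[( ( F] ptr=5 lookahead=) remaining=[) ) - id + id / num $]
Step 10: reduce T->F. Stack=[( ( T] ptr=5 lookahead=) remaining=[) ) - id + id / num $]
Step 11: reduce E->T. Stack=[( ( E] ptr=5 lookahead=) remaining=[) ) - id + id / num $]
Step 12: shift ). Stack=[( ( E )] ptr=6 lookahead=) remaining=[) - id + id / num $]
Step 13: reduce F->( E ). Stack=[( F] ptr=6 lookahead=) remaining=[) - id + id / num $]
Step 14: reduce T->F. Stack=[( T] ptr=6 lookahead=) remaining=[) - id + id / num $]
Step 15: reduce E->T. Stack=[( E] ptr=6 lookahead=) remaining=[) - id + id / num $]
Step 16: shift ). Stack=[( E )] ptr=7 lookahead=- remaining=[- id + id / num $]
Step 17: reduce F->( E ). Stack=[F] ptr=7 lookahead=- remaining=[- id + id / num $]

Answer: 7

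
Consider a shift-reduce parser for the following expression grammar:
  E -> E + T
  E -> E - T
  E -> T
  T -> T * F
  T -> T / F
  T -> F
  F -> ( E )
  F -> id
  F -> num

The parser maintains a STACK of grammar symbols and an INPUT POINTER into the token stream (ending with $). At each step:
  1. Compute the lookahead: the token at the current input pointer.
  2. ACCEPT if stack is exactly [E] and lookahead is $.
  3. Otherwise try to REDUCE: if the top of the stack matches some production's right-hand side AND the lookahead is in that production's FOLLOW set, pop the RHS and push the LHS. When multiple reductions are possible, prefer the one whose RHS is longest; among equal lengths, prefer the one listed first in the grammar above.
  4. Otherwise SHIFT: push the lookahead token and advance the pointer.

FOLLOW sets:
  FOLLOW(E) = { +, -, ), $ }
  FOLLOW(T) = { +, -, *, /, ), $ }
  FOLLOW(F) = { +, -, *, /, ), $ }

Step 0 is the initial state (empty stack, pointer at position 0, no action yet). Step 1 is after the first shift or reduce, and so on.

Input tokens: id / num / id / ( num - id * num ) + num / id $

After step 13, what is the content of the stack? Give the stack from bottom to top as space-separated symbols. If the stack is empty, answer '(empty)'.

Step 1: shift id. Stack=[id] ptr=1 lookahead=/ remaining=[/ num / id / ( num - id * num ) + num / id $]
Step 2: reduce F->id. Stack=[F] ptr=1 lookahead=/ remaining=[/ num / id / ( num - id * num ) + num / id $]
Step 3: reduce T->F. Stack=[T] ptr=1 lookahead=/ remaining=[/ num / id / ( num - id * num ) + num / id $]
Step 4: shift /. Stack=[T /] ptr=2 lookahead=num remaining=[num / id / ( num - id * num ) + num / id $]
Step 5: shift num. Stack=[T / num] ptr=3 lookahead=/ remaining=[/ id / ( num - id * num ) + num / id $]
Step 6: reduce F->num. Stack=[T / F] ptr=3 lookahead=/ remaining=[/ id / ( num - id * num ) + num / id $]
Step 7: reduce T->T / F. Stack=[T] ptr=3 lookahead=/ remaining=[/ id / ( num - id * num ) + num / id $]
Step 8: shift /. Stack=[T /] ptr=4 lookahead=id remaining=[id / ( num - id * num ) + num / id $]
Step 9: shift id. Stack=[T / id] ptr=5 lookahead=/ remaining=[/ ( num - id * num ) + num / id $]
Step 10: reduce F->id. Stack=[T / F] ptr=5 lookahead=/ remaining=[/ ( num - id * num ) + num / id $]
Step 11: reduce T->T / F. Stack=[T] ptr=5 lookahead=/ remaining=[/ ( num - id * num ) + num / id $]
Step 12: shift /. Stack=[T /] ptr=6 lookahead=( remaining=[( num - id * num ) + num / id $]
Step 13: shift (. Stack=[T / (] ptr=7 lookahead=num remaining=[num - id * num ) + num / id $]

Answer: T / (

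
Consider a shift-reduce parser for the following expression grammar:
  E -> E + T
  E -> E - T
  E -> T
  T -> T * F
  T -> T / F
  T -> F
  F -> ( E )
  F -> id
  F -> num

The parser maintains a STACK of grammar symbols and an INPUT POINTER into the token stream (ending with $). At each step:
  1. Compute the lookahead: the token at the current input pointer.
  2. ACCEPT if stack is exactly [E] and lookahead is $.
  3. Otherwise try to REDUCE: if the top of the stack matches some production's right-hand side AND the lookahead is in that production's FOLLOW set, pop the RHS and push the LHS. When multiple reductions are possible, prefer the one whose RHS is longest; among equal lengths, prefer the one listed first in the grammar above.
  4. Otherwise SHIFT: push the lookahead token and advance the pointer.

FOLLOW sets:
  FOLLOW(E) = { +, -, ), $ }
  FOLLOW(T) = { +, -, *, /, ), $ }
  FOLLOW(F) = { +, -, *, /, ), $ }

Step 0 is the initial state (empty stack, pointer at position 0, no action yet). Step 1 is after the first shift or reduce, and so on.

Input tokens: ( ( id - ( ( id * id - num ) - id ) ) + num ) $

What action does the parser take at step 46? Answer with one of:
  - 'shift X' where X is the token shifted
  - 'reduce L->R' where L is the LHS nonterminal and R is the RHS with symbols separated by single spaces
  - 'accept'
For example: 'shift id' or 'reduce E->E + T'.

Step 1: shift (. Stack=[(] ptr=1 lookahead=( remaining=[( id - ( ( id * id - num ) - id ) ) + num ) $]
Step 2: shift (. Stack=[( (] ptr=2 lookahead=id remaining=[id - ( ( id * id - num ) - id ) ) + num ) $]
Step 3: shift id. Stack=[( ( id] ptr=3 lookahead=- remaining=[- ( ( id * id - num ) - id ) ) + num ) $]
Step 4: reduce F->id. Stack=[( ( F] ptr=3 lookahead=- remaining=[- ( ( id * id - num ) - id ) ) + num ) $]
Step 5: reduce T->F. Stack=[( ( T] ptr=3 lookahead=- remaining=[- ( ( id * id - num ) - id ) ) + num ) $]
Step 6: reduce E->T. Stack=[( ( E] ptr=3 lookahead=- remaining=[- ( ( id * id - num ) - id ) ) + num ) $]
Step 7: shift -. Stack=[( ( E -] ptr=4 lookahead=( remaining=[( ( id * id - num ) - id ) ) + num ) $]
Step 8: shift (. Stack=[( ( E - (] ptr=5 lookahead=( remaining=[( id * id - num ) - id ) ) + num ) $]
Step 9: shift (. Stack=[( ( E - ( (] ptr=6 lookahead=id remaining=[id * id - num ) - id ) ) + num ) $]
Step 10: shift id. Stack=[( ( E - ( ( id] ptr=7 lookahead=* remaining=[* id - num ) - id ) ) + num ) $]
Step 11: reduce F->id. Stack=[( ( E - ( ( F] ptr=7 lookahead=* remaining=[* id - num ) - id ) ) + num ) $]
Step 12: reduce T->F. Stack=[( ( E - ( ( T] ptr=7 lookahead=* remaining=[* id - num ) - id ) ) + num ) $]
Step 13: shift *. Stack=[( ( E - ( ( T *] ptr=8 lookahead=id remaining=[id - num ) - id ) ) + num ) $]
Step 14: shift id. Stack=[( ( E - ( ( T * id] ptr=9 lookahead=- remaining=[- num ) - id ) ) + num ) $]
Step 15: reduce F->id. Stack=[( ( E - ( ( T * F] ptr=9 lookahead=- remaining=[- num ) - id ) ) + num ) $]
Step 16: reduce T->T * F. Stack=[( ( E - ( ( T] ptr=9 lookahead=- remaining=[- num ) - id ) ) + num ) $]
Step 17: reduce E->T. Stack=[( ( E - ( ( E] ptr=9 lookahead=- remaining=[- num ) - id ) ) + num ) $]
Step 18: shift -. Stack=[( ( E - ( ( E -] ptr=10 lookahead=num remaining=[num ) - id ) ) + num ) $]
Step 19: shift num. Stack=[( ( E - ( ( E - num] ptr=11 lookahead=) remaining=[) - id ) ) + num ) $]
Step 20: reduce F->num. Stack=[( ( E - ( ( E - F] ptr=11 lookahead=) remaining=[) - id ) ) + num ) $]
Step 21: reduce T->F. Stack=[( ( E - ( ( E - T] ptr=11 lookahead=) remaining=[) - id ) ) + num ) $]
Step 22: reduce E->E - T. Stack=[( ( E - ( ( E] ptr=11 lookahead=) remaining=[) - id ) ) + num ) $]
Step 23: shift ). Stack=[( ( E - ( ( E )] ptr=12 lookahead=- remaining=[- id ) ) + num ) $]
Step 24: reduce F->( E ). Stack=[( ( E - ( F] ptr=12 lookahead=- remaining=[- id ) ) + num ) $]
Step 25: reduce T->F. Stack=[( ( E - ( T] ptr=12 lookahead=- remaining=[- id ) ) + num ) $]
Step 26: reduce E->T. Stack=[( ( E - ( E] ptr=12 lookahead=- remaining=[- id ) ) + num ) $]
Step 27: shift -. Stack=[( ( E - ( E -] ptr=13 lookahead=id remaining=[id ) ) + num ) $]
Step 28: shift id. Stack=[( ( E - ( E - id] ptr=14 lookahead=) remaining=[) ) + num ) $]
Step 29: reduce F->id. Stack=[( ( E - ( E - F] ptr=14 lookahead=) remaining=[) ) + num ) $]
Step 30: reduce T->F. Stack=[( ( E - ( E - T] ptr=14 lookahead=) remaining=[) ) + num ) $]
Step 31: reduce E->E - T. Stack=[( ( E - ( E] ptr=14 lookahead=) remaining=[) ) + num ) $]
Step 32: shift ). Stack=[( ( E - ( E )] ptr=15 lookahead=) remaining=[) + num ) $]
Step 33: reduce F->( E ). Stack=[( ( E - F] ptr=15 lookahead=) remaining=[) + num ) $]
Step 34: reduce T->F. Stack=[( ( E - T] ptr=15 lookahead=) remaining=[) + num ) $]
Step 35: reduce E->E - T. Stack=[( ( E] ptr=15 lookahead=) remaining=[) + num ) $]
Step 36: shift ). Stack=[( ( E )] ptr=16 lookahead=+ remaining=[+ num ) $]
Step 37: reduce F->( E ). Stack=[( F] ptr=16 lookahead=+ remaining=[+ num ) $]
Step 38: reduce T->F. Stack=[( T] ptr=16 lookahead=+ remaining=[+ num ) $]
Step 39: reduce E->T. Stack=[( E] ptr=16 lookahead=+ remaining=[+ num ) $]
Step 40: shift +. Stack=[( E +] ptr=17 lookahead=num remaining=[num ) $]
Step 41: shift num. Stack=[( E + num] ptr=18 lookahead=) remaining=[) $]
Step 42: reduce F->num. Stack=[( E + F] ptr=18 lookahead=) remaining=[) $]
Step 43: reduce T->F. Stack=[( E + T] ptr=18 lookahead=) remaining=[) $]
Step 44: reduce E->E + T. Stack=[( E] ptr=18 lookahead=) remaining=[) $]
Step 45: shift ). Stack=[( E )] ptr=19 lookahead=$ remaining=[$]
Step 46: reduce F->( E ). Stack=[F] ptr=19 lookahead=$ remaining=[$]

Answer: reduce F->( E )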